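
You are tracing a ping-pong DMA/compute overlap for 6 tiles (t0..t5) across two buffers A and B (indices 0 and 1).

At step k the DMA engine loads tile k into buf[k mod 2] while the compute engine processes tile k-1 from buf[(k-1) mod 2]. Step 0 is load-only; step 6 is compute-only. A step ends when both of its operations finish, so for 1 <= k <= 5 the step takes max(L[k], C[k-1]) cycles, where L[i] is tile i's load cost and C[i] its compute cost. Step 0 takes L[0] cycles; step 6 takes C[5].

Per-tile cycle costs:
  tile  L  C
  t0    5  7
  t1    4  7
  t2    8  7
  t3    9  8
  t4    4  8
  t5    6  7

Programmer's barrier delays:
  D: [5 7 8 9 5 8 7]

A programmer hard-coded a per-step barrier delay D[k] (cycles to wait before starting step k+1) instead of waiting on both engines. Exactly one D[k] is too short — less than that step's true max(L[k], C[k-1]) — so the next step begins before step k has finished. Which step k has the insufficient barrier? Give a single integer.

[0] required=L[0]=5=5 vs D=5 ok
[1] required=max(L[1]=4,C[0]=7)=7 vs D=7 ok
[2] required=max(L[2]=8,C[1]=7)=8 vs D=8 ok
[3] required=max(L[3]=9,C[2]=7)=9 vs D=9 ok
[4] required=max(L[4]=4,C[3]=8)=8 vs D=5 SHORT
[5] required=max(L[5]=6,C[4]=8)=8 vs D=8 ok
[6] required=C[5]=7=7 vs D=7 ok

hazard at step 4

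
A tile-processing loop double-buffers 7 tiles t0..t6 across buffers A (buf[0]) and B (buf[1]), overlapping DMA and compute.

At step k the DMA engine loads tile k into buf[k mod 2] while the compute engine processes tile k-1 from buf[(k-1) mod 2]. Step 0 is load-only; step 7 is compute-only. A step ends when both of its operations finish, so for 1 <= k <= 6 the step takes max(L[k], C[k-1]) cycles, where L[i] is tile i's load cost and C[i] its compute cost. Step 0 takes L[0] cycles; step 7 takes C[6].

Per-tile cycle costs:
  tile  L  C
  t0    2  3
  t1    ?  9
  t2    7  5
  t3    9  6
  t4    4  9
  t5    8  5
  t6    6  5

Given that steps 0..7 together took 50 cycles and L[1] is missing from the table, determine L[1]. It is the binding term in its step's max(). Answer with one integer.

L[1] = 4

step 0 | dur = L[0]=2 = 2
step 1 | dur = max(L[1]=?, C[0]=3) = L[1]  (unknown; binding)
step 2 | dur = max(L[2]=7, C[1]=9) = 9
step 3 | dur = max(L[3]=9, C[2]=5) = 9
step 4 | dur = max(L[4]=4, C[3]=6) = 6
step 5 | dur = max(L[5]=8, C[4]=9) = 9
step 6 | dur = max(L[6]=6, C[5]=5) = 6
step 7 | dur = C[6]=5 = 5
sum of known step durations = 46
dur[1] = total - known = 50 - 46 = 4
L[1] is the binding max in step 1, so L[1] = dur[1] = 4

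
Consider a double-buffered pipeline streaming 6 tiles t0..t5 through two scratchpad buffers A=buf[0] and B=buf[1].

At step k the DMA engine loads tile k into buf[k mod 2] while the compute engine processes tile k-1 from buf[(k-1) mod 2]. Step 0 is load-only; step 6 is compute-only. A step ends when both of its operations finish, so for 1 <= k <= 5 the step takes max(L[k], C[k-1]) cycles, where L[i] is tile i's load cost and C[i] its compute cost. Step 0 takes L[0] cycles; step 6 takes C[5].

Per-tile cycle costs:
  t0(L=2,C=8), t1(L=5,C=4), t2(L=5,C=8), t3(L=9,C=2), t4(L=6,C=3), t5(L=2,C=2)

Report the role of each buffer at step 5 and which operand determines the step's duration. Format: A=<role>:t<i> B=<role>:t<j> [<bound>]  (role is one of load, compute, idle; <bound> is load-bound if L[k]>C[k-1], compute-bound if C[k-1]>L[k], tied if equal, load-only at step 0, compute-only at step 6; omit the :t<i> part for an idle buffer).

[0] DMA t0→A (2c) ∥ CU idle ⇒ 2c, clock 2
[1] DMA t1→B (5c) ∥ CU A:t0 (8c) ⇒ 8c, clock 10
[2] DMA t2→A (5c) ∥ CU B:t1 (4c) ⇒ 5c, clock 15
[3] DMA t3→B (9c) ∥ CU A:t2 (8c) ⇒ 9c, clock 24
[4] DMA t4→A (6c) ∥ CU B:t3 (2c) ⇒ 6c, clock 30
[5] DMA t5→B (2c) ∥ CU A:t4 (3c) ⇒ 3c, clock 33
[6] DMA idle ∥ CU B:t5 (2c) ⇒ 2c, clock 35

step 5: A=compute:t4 B=load:t5 [compute-bound]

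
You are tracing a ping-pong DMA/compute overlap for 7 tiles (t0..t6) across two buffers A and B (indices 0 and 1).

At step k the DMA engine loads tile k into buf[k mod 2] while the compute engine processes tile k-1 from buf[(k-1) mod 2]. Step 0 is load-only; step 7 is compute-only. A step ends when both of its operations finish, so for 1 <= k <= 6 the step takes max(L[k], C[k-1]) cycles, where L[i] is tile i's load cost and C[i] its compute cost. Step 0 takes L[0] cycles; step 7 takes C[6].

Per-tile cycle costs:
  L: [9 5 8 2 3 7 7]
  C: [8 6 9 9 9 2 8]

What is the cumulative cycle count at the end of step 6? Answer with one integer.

end_cycle[6] = 59

step 0: L[0]=9 → dur=9, Σ=9 | A=load:t0 B=idle [load-only]
step 1: L[1]=5 C[0]=8 → dur=8, Σ=17 | A=compute:t0 B=load:t1 [compute-bound]
step 2: L[2]=8 C[1]=6 → dur=8, Σ=25 | A=load:t2 B=compute:t1 [load-bound]
step 3: L[3]=2 C[2]=9 → dur=9, Σ=34 | A=compute:t2 B=load:t3 [compute-bound]
step 4: L[4]=3 C[3]=9 → dur=9, Σ=43 | A=load:t4 B=compute:t3 [compute-bound]
step 5: L[5]=7 C[4]=9 → dur=9, Σ=52 | A=compute:t4 B=load:t5 [compute-bound]
step 6: L[6]=7 C[5]=2 → dur=7, Σ=59 | A=load:t6 B=compute:t5 [load-bound]
step 7: C[6]=8 → dur=8, Σ=67 | A=compute:t6 B=idle [compute-only]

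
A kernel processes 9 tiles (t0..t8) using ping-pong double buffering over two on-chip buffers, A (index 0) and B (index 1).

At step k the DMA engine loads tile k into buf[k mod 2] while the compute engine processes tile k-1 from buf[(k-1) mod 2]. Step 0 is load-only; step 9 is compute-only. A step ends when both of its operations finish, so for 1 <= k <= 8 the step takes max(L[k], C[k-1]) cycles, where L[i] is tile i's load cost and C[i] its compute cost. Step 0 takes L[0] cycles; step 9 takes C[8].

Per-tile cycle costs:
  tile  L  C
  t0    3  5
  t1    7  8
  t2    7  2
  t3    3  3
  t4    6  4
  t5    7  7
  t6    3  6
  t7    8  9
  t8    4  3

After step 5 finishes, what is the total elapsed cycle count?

  0. 3=3c; end=3; A:t0 B:-
  1. max(7,5)=7c; end=10; A:t0 B:t1
  2. max(7,8)=8c; end=18; A:t2 B:t1
  3. max(3,2)=3c; end=21; A:t2 B:t3
  4. max(6,3)=6c; end=27; A:t4 B:t3
  5. max(7,4)=7c; end=34; A:t4 B:t5
  6. max(3,7)=7c; end=41; A:t6 B:t5
  7. max(8,6)=8c; end=49; A:t6 B:t7
  8. max(4,9)=9c; end=58; A:t8 B:t7
  9. 3=3c; end=61; A:t8 B:t7

end_cycle[5] = 34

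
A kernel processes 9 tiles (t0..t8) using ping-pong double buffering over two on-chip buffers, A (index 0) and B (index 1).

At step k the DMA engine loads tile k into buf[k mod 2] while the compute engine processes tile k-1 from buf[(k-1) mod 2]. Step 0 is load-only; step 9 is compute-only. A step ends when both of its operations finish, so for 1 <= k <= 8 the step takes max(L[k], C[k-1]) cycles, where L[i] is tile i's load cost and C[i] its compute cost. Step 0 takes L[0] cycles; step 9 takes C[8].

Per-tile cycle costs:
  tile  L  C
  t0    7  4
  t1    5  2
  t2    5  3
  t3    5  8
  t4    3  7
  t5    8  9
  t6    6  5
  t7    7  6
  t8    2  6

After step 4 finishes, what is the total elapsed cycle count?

end_cycle[4] = 30

step 0: L[0]=7 → dur=7, Σ=7 | A=load:t0 B=idle [load-only]
step 1: L[1]=5 C[0]=4 → dur=5, Σ=12 | A=compute:t0 B=load:t1 [load-bound]
step 2: L[2]=5 C[1]=2 → dur=5, Σ=17 | A=load:t2 B=compute:t1 [load-bound]
step 3: L[3]=5 C[2]=3 → dur=5, Σ=22 | A=compute:t2 B=load:t3 [load-bound]
step 4: L[4]=3 C[3]=8 → dur=8, Σ=30 | A=load:t4 B=compute:t3 [compute-bound]
step 5: L[5]=8 C[4]=7 → dur=8, Σ=38 | A=compute:t4 B=load:t5 [load-bound]
step 6: L[6]=6 C[5]=9 → dur=9, Σ=47 | A=load:t6 B=compute:t5 [compute-bound]
step 7: L[7]=7 C[6]=5 → dur=7, Σ=54 | A=compute:t6 B=load:t7 [load-bound]
step 8: L[8]=2 C[7]=6 → dur=6, Σ=60 | A=load:t8 B=compute:t7 [compute-bound]
step 9: C[8]=6 → dur=6, Σ=66 | A=compute:t8 B=idle [compute-only]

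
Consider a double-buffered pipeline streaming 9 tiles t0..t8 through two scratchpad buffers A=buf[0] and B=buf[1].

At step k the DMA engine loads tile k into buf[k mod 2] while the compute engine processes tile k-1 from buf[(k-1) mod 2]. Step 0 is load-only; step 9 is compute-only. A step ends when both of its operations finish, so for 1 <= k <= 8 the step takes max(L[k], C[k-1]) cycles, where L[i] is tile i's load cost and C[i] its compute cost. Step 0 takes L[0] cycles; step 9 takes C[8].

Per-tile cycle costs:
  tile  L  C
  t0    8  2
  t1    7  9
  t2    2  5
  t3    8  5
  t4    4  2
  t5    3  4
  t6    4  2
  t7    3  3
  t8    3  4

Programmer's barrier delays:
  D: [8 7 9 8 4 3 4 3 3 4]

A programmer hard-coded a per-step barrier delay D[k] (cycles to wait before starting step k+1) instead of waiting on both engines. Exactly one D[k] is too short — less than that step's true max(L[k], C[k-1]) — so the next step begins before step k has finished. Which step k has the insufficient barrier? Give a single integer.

hazard at step 4

k=0 barrier L[0]=8→8c, D[0]=8 ok
k=1 barrier max(L[1]=7,C[0]=2)→7c, D[1]=7 ok
k=2 barrier max(L[2]=2,C[1]=9)→9c, D[2]=9 ok
k=3 barrier max(L[3]=8,C[2]=5)→8c, D[3]=8 ok
k=4 barrier max(L[4]=4,C[3]=5)→5c, D[4]=4 SHORT
k=5 barrier max(L[5]=3,C[4]=2)→3c, D[5]=3 ok
k=6 barrier max(L[6]=4,C[5]=4)→4c, D[6]=4 ok
k=7 barrier max(L[7]=3,C[6]=2)→3c, D[7]=3 ok
k=8 barrier max(L[8]=3,C[7]=3)→3c, D[8]=3 ok
k=9 barrier C[8]=4→4c, D[9]=4 ok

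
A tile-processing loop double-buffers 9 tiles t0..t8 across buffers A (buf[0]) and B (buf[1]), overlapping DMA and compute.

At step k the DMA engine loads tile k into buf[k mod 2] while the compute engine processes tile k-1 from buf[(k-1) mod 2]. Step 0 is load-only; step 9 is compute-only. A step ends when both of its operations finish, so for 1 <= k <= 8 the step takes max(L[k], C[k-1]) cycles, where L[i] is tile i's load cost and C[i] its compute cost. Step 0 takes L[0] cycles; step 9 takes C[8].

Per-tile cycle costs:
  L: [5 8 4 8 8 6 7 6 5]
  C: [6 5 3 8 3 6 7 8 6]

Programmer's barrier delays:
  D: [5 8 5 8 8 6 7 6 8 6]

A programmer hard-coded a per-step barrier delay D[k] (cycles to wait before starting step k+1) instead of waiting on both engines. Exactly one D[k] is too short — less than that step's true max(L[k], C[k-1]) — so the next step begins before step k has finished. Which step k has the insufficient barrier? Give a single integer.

hazard at step 7

[0] required=L[0]=5=5 vs D=5 ok
[1] required=max(L[1]=8,C[0]=6)=8 vs D=8 ok
[2] required=max(L[2]=4,C[1]=5)=5 vs D=5 ok
[3] required=max(L[3]=8,C[2]=3)=8 vs D=8 ok
[4] required=max(L[4]=8,C[3]=8)=8 vs D=8 ok
[5] required=max(L[5]=6,C[4]=3)=6 vs D=6 ok
[6] required=max(L[6]=7,C[5]=6)=7 vs D=7 ok
[7] required=max(L[7]=6,C[6]=7)=7 vs D=6 SHORT
[8] required=max(L[8]=5,C[7]=8)=8 vs D=8 ok
[9] required=C[8]=6=6 vs D=6 ok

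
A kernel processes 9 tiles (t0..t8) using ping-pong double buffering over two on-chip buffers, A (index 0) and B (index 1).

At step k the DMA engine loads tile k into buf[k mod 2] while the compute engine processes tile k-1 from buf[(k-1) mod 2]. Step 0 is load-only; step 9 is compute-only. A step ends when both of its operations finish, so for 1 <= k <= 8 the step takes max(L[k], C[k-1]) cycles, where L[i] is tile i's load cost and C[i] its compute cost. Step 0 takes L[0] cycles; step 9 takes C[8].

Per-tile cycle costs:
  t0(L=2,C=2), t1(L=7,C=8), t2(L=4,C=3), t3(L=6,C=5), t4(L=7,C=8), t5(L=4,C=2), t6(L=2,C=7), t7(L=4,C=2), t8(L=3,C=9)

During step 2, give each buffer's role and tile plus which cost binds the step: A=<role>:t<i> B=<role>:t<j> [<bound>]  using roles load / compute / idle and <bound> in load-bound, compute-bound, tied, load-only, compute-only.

step 2: A=load:t2 B=compute:t1 [compute-bound]

step 0: L[0]=2 → dur=2, Σ=2 | A=load:t0 B=idle [load-only]
step 1: L[1]=7 C[0]=2 → dur=7, Σ=9 | A=compute:t0 B=load:t1 [load-bound]
step 2: L[2]=4 C[1]=8 → dur=8, Σ=17 | A=load:t2 B=compute:t1 [compute-bound]
step 3: L[3]=6 C[2]=3 → dur=6, Σ=23 | A=compute:t2 B=load:t3 [load-bound]
step 4: L[4]=7 C[3]=5 → dur=7, Σ=30 | A=load:t4 B=compute:t3 [load-bound]
step 5: L[5]=4 C[4]=8 → dur=8, Σ=38 | A=compute:t4 B=load:t5 [compute-bound]
step 6: L[6]=2 C[5]=2 → dur=2, Σ=40 | A=load:t6 B=compute:t5 [tied]
step 7: L[7]=4 C[6]=7 → dur=7, Σ=47 | A=compute:t6 B=load:t7 [compute-bound]
step 8: L[8]=3 C[7]=2 → dur=3, Σ=50 | A=load:t8 B=compute:t7 [load-bound]
step 9: C[8]=9 → dur=9, Σ=59 | A=compute:t8 B=idle [compute-only]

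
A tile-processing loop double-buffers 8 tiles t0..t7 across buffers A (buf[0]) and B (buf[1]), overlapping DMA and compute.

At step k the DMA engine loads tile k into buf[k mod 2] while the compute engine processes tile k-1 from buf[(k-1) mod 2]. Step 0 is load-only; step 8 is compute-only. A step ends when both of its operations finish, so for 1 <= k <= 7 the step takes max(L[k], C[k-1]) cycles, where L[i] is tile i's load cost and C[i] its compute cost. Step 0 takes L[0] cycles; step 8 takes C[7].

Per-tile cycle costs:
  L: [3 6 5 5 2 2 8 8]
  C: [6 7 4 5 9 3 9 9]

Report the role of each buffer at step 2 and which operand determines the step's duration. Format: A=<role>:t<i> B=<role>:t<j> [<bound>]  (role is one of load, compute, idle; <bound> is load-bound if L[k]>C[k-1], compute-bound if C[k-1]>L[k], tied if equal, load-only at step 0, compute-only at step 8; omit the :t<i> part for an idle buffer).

step 2: A=load:t2 B=compute:t1 [compute-bound]

[0] DMA t0→A (3c) ∥ CU idle ⇒ 3c, clock 3
[1] DMA t1→B (6c) ∥ CU A:t0 (6c) ⇒ 6c, clock 9
[2] DMA t2→A (5c) ∥ CU B:t1 (7c) ⇒ 7c, clock 16
[3] DMA t3→B (5c) ∥ CU A:t2 (4c) ⇒ 5c, clock 21
[4] DMA t4→A (2c) ∥ CU B:t3 (5c) ⇒ 5c, clock 26
[5] DMA t5→B (2c) ∥ CU A:t4 (9c) ⇒ 9c, clock 35
[6] DMA t6→A (8c) ∥ CU B:t5 (3c) ⇒ 8c, clock 43
[7] DMA t7→B (8c) ∥ CU A:t6 (9c) ⇒ 9c, clock 52
[8] DMA idle ∥ CU B:t7 (9c) ⇒ 9c, clock 61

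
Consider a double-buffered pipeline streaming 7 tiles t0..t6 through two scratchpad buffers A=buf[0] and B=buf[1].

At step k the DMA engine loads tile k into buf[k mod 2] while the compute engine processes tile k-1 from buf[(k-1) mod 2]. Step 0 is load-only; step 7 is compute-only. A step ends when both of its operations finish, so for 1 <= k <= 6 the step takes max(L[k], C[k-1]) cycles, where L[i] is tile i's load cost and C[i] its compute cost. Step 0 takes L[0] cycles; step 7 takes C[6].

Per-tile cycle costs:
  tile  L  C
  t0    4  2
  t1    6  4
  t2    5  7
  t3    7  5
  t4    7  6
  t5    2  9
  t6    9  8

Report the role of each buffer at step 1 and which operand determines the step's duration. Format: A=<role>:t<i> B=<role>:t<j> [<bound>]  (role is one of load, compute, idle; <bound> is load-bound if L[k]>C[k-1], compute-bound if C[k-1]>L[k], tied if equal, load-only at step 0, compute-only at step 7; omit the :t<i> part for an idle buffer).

step 1: A=compute:t0 B=load:t1 [load-bound]

[0] DMA t0→A (4c) ∥ CU idle ⇒ 4c, clock 4
[1] DMA t1→B (6c) ∥ CU A:t0 (2c) ⇒ 6c, clock 10
[2] DMA t2→A (5c) ∥ CU B:t1 (4c) ⇒ 5c, clock 15
[3] DMA t3→B (7c) ∥ CU A:t2 (7c) ⇒ 7c, clock 22
[4] DMA t4→A (7c) ∥ CU B:t3 (5c) ⇒ 7c, clock 29
[5] DMA t5→B (2c) ∥ CU A:t4 (6c) ⇒ 6c, clock 35
[6] DMA t6→A (9c) ∥ CU B:t5 (9c) ⇒ 9c, clock 44
[7] DMA idle ∥ CU A:t6 (8c) ⇒ 8c, clock 52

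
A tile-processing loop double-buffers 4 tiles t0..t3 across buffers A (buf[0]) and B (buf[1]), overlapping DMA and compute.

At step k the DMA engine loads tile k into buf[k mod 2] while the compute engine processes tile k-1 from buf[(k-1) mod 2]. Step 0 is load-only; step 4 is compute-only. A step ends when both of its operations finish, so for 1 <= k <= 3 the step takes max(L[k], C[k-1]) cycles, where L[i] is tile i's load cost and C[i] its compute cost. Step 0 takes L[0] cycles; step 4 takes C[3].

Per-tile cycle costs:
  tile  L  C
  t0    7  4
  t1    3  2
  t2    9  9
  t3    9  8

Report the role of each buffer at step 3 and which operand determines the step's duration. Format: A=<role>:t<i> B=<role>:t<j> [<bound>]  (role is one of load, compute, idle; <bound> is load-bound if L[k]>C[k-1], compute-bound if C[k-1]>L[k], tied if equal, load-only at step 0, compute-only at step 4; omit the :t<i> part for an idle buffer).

step 3: A=compute:t2 B=load:t3 [tied]

  0. 7=7c; end=7; A:t0 B:-
  1. max(3,4)=4c; end=11; A:t0 B:t1
  2. max(9,2)=9c; end=20; A:t2 B:t1
  3. max(9,9)=9c; end=29; A:t2 B:t3
  4. 8=8c; end=37; A:t2 B:t3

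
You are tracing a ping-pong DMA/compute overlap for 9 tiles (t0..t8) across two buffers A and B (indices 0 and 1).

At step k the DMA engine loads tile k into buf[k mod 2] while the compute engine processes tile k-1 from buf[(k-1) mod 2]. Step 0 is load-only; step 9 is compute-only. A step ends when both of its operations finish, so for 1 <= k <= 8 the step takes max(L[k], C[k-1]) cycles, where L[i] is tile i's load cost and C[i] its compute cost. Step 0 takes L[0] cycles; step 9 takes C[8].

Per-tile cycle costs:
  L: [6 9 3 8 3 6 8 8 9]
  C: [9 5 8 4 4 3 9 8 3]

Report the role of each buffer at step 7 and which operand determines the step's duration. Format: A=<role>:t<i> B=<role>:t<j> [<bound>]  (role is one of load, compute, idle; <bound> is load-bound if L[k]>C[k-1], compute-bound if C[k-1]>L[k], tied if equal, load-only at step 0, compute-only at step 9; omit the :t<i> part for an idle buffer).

step 7: A=compute:t6 B=load:t7 [compute-bound]

step 0: L[0]=6 → dur=6, Σ=6 | A=load:t0 B=idle [load-only]
step 1: L[1]=9 C[0]=9 → dur=9, Σ=15 | A=compute:t0 B=load:t1 [tied]
step 2: L[2]=3 C[1]=5 → dur=5, Σ=20 | A=load:t2 B=compute:t1 [compute-bound]
step 3: L[3]=8 C[2]=8 → dur=8, Σ=28 | A=compute:t2 B=load:t3 [tied]
step 4: L[4]=3 C[3]=4 → dur=4, Σ=32 | A=load:t4 B=compute:t3 [compute-bound]
step 5: L[5]=6 C[4]=4 → dur=6, Σ=38 | A=compute:t4 B=load:t5 [load-bound]
step 6: L[6]=8 C[5]=3 → dur=8, Σ=46 | A=load:t6 B=compute:t5 [load-bound]
step 7: L[7]=8 C[6]=9 → dur=9, Σ=55 | A=compute:t6 B=load:t7 [compute-bound]
step 8: L[8]=9 C[7]=8 → dur=9, Σ=64 | A=load:t8 B=compute:t7 [load-bound]
step 9: C[8]=3 → dur=3, Σ=67 | A=compute:t8 B=idle [compute-only]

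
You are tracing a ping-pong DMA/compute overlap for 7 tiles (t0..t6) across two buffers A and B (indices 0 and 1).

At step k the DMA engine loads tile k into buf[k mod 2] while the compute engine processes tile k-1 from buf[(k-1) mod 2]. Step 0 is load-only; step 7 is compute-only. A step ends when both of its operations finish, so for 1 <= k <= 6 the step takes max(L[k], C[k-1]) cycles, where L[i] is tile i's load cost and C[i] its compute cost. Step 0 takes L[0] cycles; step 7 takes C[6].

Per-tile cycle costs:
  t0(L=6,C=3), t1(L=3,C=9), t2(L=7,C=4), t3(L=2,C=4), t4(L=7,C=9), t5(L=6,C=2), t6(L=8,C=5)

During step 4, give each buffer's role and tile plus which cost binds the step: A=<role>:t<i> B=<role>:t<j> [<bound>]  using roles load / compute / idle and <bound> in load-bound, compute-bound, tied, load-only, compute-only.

[0] DMA t0→A (6c) ∥ CU idle ⇒ 6c, clock 6
[1] DMA t1→B (3c) ∥ CU A:t0 (3c) ⇒ 3c, clock 9
[2] DMA t2→A (7c) ∥ CU B:t1 (9c) ⇒ 9c, clock 18
[3] DMA t3→B (2c) ∥ CU A:t2 (4c) ⇒ 4c, clock 22
[4] DMA t4→A (7c) ∥ CU B:t3 (4c) ⇒ 7c, clock 29
[5] DMA t5→B (6c) ∥ CU A:t4 (9c) ⇒ 9c, clock 38
[6] DMA t6→A (8c) ∥ CU B:t5 (2c) ⇒ 8c, clock 46
[7] DMA idle ∥ CU A:t6 (5c) ⇒ 5c, clock 51

step 4: A=load:t4 B=compute:t3 [load-bound]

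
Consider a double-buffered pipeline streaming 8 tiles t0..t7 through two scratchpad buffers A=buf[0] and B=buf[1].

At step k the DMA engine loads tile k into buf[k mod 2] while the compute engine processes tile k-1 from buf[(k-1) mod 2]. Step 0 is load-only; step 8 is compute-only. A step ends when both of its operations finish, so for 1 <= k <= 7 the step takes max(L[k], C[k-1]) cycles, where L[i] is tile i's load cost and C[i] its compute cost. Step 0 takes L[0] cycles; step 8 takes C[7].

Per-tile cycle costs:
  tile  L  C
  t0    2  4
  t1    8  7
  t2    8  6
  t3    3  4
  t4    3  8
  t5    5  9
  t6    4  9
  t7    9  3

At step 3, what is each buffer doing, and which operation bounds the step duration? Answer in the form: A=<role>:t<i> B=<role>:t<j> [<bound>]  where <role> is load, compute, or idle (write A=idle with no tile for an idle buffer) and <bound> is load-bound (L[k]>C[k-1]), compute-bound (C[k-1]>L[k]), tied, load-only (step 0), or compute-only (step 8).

step 3: A=compute:t2 B=load:t3 [compute-bound]

[0] DMA t0→A (2c) ∥ CU idle ⇒ 2c, clock 2
[1] DMA t1→B (8c) ∥ CU A:t0 (4c) ⇒ 8c, clock 10
[2] DMA t2→A (8c) ∥ CU B:t1 (7c) ⇒ 8c, clock 18
[3] DMA t3→B (3c) ∥ CU A:t2 (6c) ⇒ 6c, clock 24
[4] DMA t4→A (3c) ∥ CU B:t3 (4c) ⇒ 4c, clock 28
[5] DMA t5→B (5c) ∥ CU A:t4 (8c) ⇒ 8c, clock 36
[6] DMA t6→A (4c) ∥ CU B:t5 (9c) ⇒ 9c, clock 45
[7] DMA t7→B (9c) ∥ CU A:t6 (9c) ⇒ 9c, clock 54
[8] DMA idle ∥ CU B:t7 (3c) ⇒ 3c, clock 57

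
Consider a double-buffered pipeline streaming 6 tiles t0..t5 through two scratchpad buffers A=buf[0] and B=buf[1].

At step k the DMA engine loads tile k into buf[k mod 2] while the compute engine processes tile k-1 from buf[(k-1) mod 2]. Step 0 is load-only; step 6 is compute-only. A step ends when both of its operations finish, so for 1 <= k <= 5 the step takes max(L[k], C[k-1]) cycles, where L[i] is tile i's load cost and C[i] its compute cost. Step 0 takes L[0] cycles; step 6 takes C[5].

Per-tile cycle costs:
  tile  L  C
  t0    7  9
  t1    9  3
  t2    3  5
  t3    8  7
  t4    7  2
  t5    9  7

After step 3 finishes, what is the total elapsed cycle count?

k=0 load=t0/7c comp=- wait=7 total=7
k=1 load=t1/9c comp=t0/9c wait=9 total=16
k=2 load=t2/3c comp=t1/3c wait=3 total=19
k=3 load=t3/8c comp=t2/5c wait=8 total=27
k=4 load=t4/7c comp=t3/7c wait=7 total=34
k=5 load=t5/9c comp=t4/2c wait=9 total=43
k=6 load=- comp=t5/7c wait=7 total=50

end_cycle[3] = 27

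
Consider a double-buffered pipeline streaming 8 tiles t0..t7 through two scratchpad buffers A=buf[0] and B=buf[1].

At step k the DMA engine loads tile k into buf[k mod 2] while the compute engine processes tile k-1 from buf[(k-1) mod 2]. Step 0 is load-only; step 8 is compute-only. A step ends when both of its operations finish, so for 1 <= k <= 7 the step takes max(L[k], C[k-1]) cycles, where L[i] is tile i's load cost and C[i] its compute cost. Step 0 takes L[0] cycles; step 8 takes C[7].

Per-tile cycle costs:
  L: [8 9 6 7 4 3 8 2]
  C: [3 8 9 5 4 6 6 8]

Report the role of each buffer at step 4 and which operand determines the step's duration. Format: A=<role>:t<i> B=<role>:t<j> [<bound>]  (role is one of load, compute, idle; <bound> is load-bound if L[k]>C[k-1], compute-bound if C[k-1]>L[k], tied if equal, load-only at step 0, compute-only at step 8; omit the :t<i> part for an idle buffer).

step 4: A=load:t4 B=compute:t3 [compute-bound]

k=0 load=t0/8c comp=- wait=8 total=8
k=1 load=t1/9c comp=t0/3c wait=9 total=17
k=2 load=t2/6c comp=t1/8c wait=8 total=25
k=3 load=t3/7c comp=t2/9c wait=9 total=34
k=4 load=t4/4c comp=t3/5c wait=5 total=39
k=5 load=t5/3c comp=t4/4c wait=4 total=43
k=6 load=t6/8c comp=t5/6c wait=8 total=51
k=7 load=t7/2c comp=t6/6c wait=6 total=57
k=8 load=- comp=t7/8c wait=8 total=65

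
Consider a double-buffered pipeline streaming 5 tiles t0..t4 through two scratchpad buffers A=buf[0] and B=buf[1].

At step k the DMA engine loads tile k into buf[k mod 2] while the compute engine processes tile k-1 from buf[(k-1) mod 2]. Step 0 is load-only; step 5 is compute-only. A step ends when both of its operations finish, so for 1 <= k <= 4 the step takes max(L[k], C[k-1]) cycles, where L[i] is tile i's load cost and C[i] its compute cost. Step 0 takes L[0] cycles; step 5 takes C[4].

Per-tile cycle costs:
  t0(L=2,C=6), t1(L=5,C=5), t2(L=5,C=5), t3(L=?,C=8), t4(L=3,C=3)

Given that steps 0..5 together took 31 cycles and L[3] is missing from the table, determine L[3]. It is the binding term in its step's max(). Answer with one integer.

step 0 | dur = L[0]=2 = 2
step 1 | dur = max(L[1]=5, C[0]=6) = 6
step 2 | dur = max(L[2]=5, C[1]=5) = 5
step 3 | dur = max(L[3]=?, C[2]=5) = L[3]  (unknown; binding)
step 4 | dur = max(L[4]=3, C[3]=8) = 8
step 5 | dur = C[4]=3 = 3
sum of known step durations = 24
dur[3] = total - known = 31 - 24 = 7
L[3] is the binding max in step 3, so L[3] = dur[3] = 7

L[3] = 7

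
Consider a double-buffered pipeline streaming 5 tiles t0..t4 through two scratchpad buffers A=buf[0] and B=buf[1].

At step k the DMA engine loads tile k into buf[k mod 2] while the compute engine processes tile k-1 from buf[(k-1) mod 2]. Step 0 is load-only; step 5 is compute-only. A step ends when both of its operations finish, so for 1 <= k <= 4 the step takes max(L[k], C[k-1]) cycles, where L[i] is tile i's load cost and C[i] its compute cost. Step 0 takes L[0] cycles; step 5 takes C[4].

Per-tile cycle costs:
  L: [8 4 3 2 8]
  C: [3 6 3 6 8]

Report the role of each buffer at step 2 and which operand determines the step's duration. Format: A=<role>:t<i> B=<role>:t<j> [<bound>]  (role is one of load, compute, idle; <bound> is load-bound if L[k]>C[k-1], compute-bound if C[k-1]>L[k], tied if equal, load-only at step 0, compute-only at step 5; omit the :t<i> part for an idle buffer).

step 2: A=load:t2 B=compute:t1 [compute-bound]

k=0 load=t0/8c comp=- wait=8 total=8
k=1 load=t1/4c comp=t0/3c wait=4 total=12
k=2 load=t2/3c comp=t1/6c wait=6 total=18
k=3 load=t3/2c comp=t2/3c wait=3 total=21
k=4 load=t4/8c comp=t3/6c wait=8 total=29
k=5 load=- comp=t4/8c wait=8 total=37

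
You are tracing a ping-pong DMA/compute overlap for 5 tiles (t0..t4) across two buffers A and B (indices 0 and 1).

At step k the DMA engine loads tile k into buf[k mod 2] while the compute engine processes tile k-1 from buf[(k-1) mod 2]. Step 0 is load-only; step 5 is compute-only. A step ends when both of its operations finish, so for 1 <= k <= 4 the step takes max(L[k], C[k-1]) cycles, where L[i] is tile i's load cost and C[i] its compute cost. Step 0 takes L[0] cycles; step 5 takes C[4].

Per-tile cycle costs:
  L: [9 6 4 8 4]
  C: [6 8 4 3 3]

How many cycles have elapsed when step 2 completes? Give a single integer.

end_cycle[2] = 23

  0. 9=9c; end=9; A:t0 B:-
  1. max(6,6)=6c; end=15; A:t0 B:t1
  2. max(4,8)=8c; end=23; A:t2 B:t1
  3. max(8,4)=8c; end=31; A:t2 B:t3
  4. max(4,3)=4c; end=35; A:t4 B:t3
  5. 3=3c; end=38; A:t4 B:t3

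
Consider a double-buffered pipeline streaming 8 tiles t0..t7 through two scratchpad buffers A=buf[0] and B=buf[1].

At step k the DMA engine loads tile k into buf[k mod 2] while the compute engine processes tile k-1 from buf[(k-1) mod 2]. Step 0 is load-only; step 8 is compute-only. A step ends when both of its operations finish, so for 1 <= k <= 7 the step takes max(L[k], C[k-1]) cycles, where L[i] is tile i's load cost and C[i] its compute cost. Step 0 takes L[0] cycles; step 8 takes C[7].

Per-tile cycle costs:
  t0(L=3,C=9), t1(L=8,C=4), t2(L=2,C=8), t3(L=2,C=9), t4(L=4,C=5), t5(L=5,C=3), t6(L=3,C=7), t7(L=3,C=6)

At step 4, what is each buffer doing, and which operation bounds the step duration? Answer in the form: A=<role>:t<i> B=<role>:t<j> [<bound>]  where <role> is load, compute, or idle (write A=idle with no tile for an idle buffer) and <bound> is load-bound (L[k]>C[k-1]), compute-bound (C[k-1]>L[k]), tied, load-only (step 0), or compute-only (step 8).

k=0 load=t0/3c comp=- wait=3 total=3
k=1 load=t1/8c comp=t0/9c wait=9 total=12
k=2 load=t2/2c comp=t1/4c wait=4 total=16
k=3 load=t3/2c comp=t2/8c wait=8 total=24
k=4 load=t4/4c comp=t3/9c wait=9 total=33
k=5 load=t5/5c comp=t4/5c wait=5 total=38
k=6 load=t6/3c comp=t5/3c wait=3 total=41
k=7 load=t7/3c comp=t6/7c wait=7 total=48
k=8 load=- comp=t7/6c wait=6 total=54

step 4: A=load:t4 B=compute:t3 [compute-bound]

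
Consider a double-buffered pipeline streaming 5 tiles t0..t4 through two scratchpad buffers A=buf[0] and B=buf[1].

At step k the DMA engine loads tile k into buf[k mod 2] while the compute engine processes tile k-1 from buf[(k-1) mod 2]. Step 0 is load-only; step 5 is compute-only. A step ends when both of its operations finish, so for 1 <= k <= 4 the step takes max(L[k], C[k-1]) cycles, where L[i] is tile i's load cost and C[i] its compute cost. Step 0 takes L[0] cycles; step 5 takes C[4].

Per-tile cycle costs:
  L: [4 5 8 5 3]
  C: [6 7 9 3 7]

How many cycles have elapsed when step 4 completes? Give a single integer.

k=0 load=t0/4c comp=- wait=4 total=4
k=1 load=t1/5c comp=t0/6c wait=6 total=10
k=2 load=t2/8c comp=t1/7c wait=8 total=18
k=3 load=t3/5c comp=t2/9c wait=9 total=27
k=4 load=t4/3c comp=t3/3c wait=3 total=30
k=5 load=- comp=t4/7c wait=7 total=37

end_cycle[4] = 30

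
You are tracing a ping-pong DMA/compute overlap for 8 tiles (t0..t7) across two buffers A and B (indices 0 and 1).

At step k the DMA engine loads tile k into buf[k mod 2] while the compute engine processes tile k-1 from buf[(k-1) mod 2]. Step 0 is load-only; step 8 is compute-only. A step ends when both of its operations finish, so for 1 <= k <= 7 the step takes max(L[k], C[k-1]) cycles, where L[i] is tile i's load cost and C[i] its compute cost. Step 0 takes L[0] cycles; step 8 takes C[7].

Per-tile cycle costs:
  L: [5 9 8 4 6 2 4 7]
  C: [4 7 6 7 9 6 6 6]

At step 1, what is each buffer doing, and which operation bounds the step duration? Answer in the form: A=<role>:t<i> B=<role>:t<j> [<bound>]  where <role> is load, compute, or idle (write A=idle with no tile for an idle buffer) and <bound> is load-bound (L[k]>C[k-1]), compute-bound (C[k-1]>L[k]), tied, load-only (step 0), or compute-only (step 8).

step 1: A=compute:t0 B=load:t1 [load-bound]

k=0 load=t0/5c comp=- wait=5 total=5
k=1 load=t1/9c comp=t0/4c wait=9 total=14
k=2 load=t2/8c comp=t1/7c wait=8 total=22
k=3 load=t3/4c comp=t2/6c wait=6 total=28
k=4 load=t4/6c comp=t3/7c wait=7 total=35
k=5 load=t5/2c comp=t4/9c wait=9 total=44
k=6 load=t6/4c comp=t5/6c wait=6 total=50
k=7 load=t7/7c comp=t6/6c wait=7 total=57
k=8 load=- comp=t7/6c wait=6 total=63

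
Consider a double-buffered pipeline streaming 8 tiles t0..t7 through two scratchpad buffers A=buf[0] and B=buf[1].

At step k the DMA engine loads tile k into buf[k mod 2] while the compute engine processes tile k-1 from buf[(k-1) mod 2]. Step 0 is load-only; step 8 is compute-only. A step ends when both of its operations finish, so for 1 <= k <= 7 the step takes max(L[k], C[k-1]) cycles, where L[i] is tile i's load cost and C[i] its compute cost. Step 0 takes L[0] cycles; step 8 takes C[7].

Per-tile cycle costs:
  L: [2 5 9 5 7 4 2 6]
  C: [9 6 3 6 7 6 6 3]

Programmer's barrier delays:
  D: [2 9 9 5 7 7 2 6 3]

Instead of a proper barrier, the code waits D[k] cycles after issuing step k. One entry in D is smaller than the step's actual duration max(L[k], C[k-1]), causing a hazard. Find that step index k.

hazard at step 6

step 0: need L[0]=2 = 2; D[0]=2 ok
step 1: need max(L[1]=5,C[0]=9) = 9; D[1]=9 ok
step 2: need max(L[2]=9,C[1]=6) = 9; D[2]=9 ok
step 3: need max(L[3]=5,C[2]=3) = 5; D[3]=5 ok
step 4: need max(L[4]=7,C[3]=6) = 7; D[4]=7 ok
step 5: need max(L[5]=4,C[4]=7) = 7; D[5]=7 ok
step 6: need max(L[6]=2,C[5]=6) = 6; D[6]=2 SHORT
step 7: need max(L[7]=6,C[6]=6) = 6; D[7]=6 ok
step 8: need C[7]=3 = 3; D[8]=3 ok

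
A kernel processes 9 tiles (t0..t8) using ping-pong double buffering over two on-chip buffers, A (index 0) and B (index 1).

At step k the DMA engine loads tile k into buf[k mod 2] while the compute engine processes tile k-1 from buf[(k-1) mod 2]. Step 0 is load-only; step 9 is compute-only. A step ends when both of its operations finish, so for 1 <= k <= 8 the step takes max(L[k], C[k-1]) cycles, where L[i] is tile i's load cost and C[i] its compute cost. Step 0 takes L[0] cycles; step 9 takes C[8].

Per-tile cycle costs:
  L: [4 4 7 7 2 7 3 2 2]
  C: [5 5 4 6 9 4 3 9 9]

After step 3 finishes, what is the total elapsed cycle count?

step 0: L[0]=4 → dur=4, Σ=4 | A=load:t0 B=idle [load-only]
step 1: L[1]=4 C[0]=5 → dur=5, Σ=9 | A=compute:t0 B=load:t1 [compute-bound]
step 2: L[2]=7 C[1]=5 → dur=7, Σ=16 | A=load:t2 B=compute:t1 [load-bound]
step 3: L[3]=7 C[2]=4 → dur=7, Σ=23 | A=compute:t2 B=load:t3 [load-bound]
step 4: L[4]=2 C[3]=6 → dur=6, Σ=29 | A=load:t4 B=compute:t3 [compute-bound]
step 5: L[5]=7 C[4]=9 → dur=9, Σ=38 | A=compute:t4 B=load:t5 [compute-bound]
step 6: L[6]=3 C[5]=4 → dur=4, Σ=42 | A=load:t6 B=compute:t5 [compute-bound]
step 7: L[7]=2 C[6]=3 → dur=3, Σ=45 | A=compute:t6 B=load:t7 [compute-bound]
step 8: L[8]=2 C[7]=9 → dur=9, Σ=54 | A=load:t8 B=compute:t7 [compute-bound]
step 9: C[8]=9 → dur=9, Σ=63 | A=compute:t8 B=idle [compute-only]

end_cycle[3] = 23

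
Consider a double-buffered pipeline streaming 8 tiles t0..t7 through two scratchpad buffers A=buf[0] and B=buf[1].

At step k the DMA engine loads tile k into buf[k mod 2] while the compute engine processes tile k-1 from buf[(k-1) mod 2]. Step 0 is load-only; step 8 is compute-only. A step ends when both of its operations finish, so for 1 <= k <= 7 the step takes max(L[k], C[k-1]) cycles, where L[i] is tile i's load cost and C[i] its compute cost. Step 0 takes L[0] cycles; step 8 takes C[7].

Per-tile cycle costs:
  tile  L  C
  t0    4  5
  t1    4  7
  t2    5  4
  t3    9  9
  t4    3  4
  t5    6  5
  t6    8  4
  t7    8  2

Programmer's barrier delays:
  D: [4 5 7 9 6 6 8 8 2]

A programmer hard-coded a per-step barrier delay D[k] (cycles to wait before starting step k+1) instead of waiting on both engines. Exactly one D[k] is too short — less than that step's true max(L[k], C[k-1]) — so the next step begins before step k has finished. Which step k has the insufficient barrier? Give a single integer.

k=0 barrier L[0]=4→4c, D[0]=4 ok
k=1 barrier max(L[1]=4,C[0]=5)→5c, D[1]=5 ok
k=2 barrier max(L[2]=5,C[1]=7)→7c, D[2]=7 ok
k=3 barrier max(L[3]=9,C[2]=4)→9c, D[3]=9 ok
k=4 barrier max(L[4]=3,C[3]=9)→9c, D[4]=6 SHORT
k=5 barrier max(L[5]=6,C[4]=4)→6c, D[5]=6 ok
k=6 barrier max(L[6]=8,C[5]=5)→8c, D[6]=8 ok
k=7 barrier max(L[7]=8,C[6]=4)→8c, D[7]=8 ok
k=8 barrier C[7]=2→2c, D[8]=2 ok

hazard at step 4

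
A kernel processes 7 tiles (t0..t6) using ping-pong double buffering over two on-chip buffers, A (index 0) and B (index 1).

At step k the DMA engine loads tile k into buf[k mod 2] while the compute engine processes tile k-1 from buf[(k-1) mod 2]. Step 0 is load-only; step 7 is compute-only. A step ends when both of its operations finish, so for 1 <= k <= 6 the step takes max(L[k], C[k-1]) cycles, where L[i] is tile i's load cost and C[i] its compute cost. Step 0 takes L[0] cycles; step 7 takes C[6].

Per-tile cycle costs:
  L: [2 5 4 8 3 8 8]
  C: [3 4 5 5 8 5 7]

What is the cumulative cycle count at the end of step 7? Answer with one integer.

  0. 2=2c; end=2; A:t0 B:-
  1. max(5,3)=5c; end=7; A:t0 B:t1
  2. max(4,4)=4c; end=11; A:t2 B:t1
  3. max(8,5)=8c; end=19; A:t2 B:t3
  4. max(3,5)=5c; end=24; A:t4 B:t3
  5. max(8,8)=8c; end=32; A:t4 B:t5
  6. max(8,5)=8c; end=40; A:t6 B:t5
  7. 7=7c; end=47; A:t6 B:t5

end_cycle[7] = 47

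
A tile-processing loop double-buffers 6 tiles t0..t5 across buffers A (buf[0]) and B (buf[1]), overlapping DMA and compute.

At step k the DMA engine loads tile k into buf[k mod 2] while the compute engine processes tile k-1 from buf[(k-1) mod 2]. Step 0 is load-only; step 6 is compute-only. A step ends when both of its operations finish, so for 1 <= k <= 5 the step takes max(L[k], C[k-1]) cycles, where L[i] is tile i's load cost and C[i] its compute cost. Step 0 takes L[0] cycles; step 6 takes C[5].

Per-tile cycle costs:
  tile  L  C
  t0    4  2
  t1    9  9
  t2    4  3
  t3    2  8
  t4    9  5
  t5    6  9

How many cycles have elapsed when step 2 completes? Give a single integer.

step 0: L[0]=4 → dur=4, Σ=4 | A=load:t0 B=idle [load-only]
step 1: L[1]=9 C[0]=2 → dur=9, Σ=13 | A=compute:t0 B=load:t1 [load-bound]
step 2: L[2]=4 C[1]=9 → dur=9, Σ=22 | A=load:t2 B=compute:t1 [compute-bound]
step 3: L[3]=2 C[2]=3 → dur=3, Σ=25 | A=compute:t2 B=load:t3 [compute-bound]
step 4: L[4]=9 C[3]=8 → dur=9, Σ=34 | A=load:t4 B=compute:t3 [load-bound]
step 5: L[5]=6 C[4]=5 → dur=6, Σ=40 | A=compute:t4 B=load:t5 [load-bound]
step 6: C[5]=9 → dur=9, Σ=49 | A=idle B=compute:t5 [compute-only]

end_cycle[2] = 22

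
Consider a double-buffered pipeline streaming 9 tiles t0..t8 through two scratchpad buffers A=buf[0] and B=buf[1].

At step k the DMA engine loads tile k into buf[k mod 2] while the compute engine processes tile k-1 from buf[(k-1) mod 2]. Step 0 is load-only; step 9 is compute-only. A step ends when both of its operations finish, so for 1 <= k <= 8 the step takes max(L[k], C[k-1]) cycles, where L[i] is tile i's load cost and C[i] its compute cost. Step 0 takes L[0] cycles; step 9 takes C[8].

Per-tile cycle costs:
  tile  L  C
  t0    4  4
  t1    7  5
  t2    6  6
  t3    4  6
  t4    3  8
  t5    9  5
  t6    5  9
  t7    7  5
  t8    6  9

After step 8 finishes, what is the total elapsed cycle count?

end_cycle[8] = 58

k=0 load=t0/4c comp=- wait=4 total=4
k=1 load=t1/7c comp=t0/4c wait=7 total=11
k=2 load=t2/6c comp=t1/5c wait=6 total=17
k=3 load=t3/4c comp=t2/6c wait=6 total=23
k=4 load=t4/3c comp=t3/6c wait=6 total=29
k=5 load=t5/9c comp=t4/8c wait=9 total=38
k=6 load=t6/5c comp=t5/5c wait=5 total=43
k=7 load=t7/7c comp=t6/9c wait=9 total=52
k=8 load=t8/6c comp=t7/5c wait=6 total=58
k=9 load=- comp=t8/9c wait=9 total=67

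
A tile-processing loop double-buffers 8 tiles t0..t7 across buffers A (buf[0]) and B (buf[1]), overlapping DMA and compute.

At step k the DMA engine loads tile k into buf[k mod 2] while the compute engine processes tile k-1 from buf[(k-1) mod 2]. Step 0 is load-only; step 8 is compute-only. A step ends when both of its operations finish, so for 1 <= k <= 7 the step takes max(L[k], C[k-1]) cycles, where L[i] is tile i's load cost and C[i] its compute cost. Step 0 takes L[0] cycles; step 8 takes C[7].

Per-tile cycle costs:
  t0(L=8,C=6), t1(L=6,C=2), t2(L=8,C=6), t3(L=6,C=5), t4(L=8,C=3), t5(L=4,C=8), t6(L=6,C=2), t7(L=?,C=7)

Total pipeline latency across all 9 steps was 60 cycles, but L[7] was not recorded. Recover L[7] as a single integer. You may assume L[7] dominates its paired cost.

L[7] = 5

step 0 → dur = L[0]=8 = 8
step 1 → dur = max(L[1]=6, C[0]=6) = 6
step 2 → dur = max(L[2]=8, C[1]=2) = 8
step 3 → dur = max(L[3]=6, C[2]=6) = 6
step 4 → dur = max(L[4]=8, C[3]=5) = 8
step 5 → dur = max(L[5]=4, C[4]=3) = 4
step 6 → dur = max(L[6]=6, C[5]=8) = 8
step 7 → dur = max(L[7]=?, C[6]=2) = L[7]  (unknown; binding)
step 8 → dur = C[7]=7 = 7
sum of known step durations = 55
dur[7] = total - known = 60 - 55 = 5
L[7] is the binding max in step 7, so L[7] = dur[7] = 5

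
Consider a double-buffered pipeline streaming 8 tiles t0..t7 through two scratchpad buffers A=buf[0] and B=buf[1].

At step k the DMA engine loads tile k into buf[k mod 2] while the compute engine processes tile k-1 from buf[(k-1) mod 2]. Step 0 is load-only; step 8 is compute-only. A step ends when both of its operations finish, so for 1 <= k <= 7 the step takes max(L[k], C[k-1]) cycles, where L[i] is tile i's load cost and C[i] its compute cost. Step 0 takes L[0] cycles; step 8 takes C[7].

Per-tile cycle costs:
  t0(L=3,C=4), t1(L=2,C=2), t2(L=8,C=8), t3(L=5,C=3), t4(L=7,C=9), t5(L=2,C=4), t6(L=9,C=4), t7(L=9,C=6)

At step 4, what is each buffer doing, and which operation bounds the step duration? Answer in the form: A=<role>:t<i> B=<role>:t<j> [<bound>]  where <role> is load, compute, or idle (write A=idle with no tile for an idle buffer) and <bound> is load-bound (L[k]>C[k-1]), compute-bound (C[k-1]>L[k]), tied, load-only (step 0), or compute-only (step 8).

step 4: A=load:t4 B=compute:t3 [load-bound]

[0] DMA t0→A (3c) ∥ CU idle ⇒ 3c, clock 3
[1] DMA t1→B (2c) ∥ CU A:t0 (4c) ⇒ 4c, clock 7
[2] DMA t2→A (8c) ∥ CU B:t1 (2c) ⇒ 8c, clock 15
[3] DMA t3→B (5c) ∥ CU A:t2 (8c) ⇒ 8c, clock 23
[4] DMA t4→A (7c) ∥ CU B:t3 (3c) ⇒ 7c, clock 30
[5] DMA t5→B (2c) ∥ CU A:t4 (9c) ⇒ 9c, clock 39
[6] DMA t6→A (9c) ∥ CU B:t5 (4c) ⇒ 9c, clock 48
[7] DMA t7→B (9c) ∥ CU A:t6 (4c) ⇒ 9c, clock 57
[8] DMA idle ∥ CU B:t7 (6c) ⇒ 6c, clock 63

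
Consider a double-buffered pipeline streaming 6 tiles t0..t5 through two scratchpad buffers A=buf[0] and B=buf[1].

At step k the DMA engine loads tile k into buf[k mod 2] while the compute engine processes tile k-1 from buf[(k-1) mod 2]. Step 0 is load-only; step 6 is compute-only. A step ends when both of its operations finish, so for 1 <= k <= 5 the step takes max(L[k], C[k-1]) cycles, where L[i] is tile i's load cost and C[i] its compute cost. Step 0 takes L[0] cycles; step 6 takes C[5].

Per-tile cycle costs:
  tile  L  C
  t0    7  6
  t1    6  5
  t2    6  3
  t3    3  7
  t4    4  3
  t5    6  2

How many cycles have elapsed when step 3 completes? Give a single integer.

end_cycle[3] = 22

  0. 7=7c; end=7; A:t0 B:-
  1. max(6,6)=6c; end=13; A:t0 B:t1
  2. max(6,5)=6c; end=19; A:t2 B:t1
  3. max(3,3)=3c; end=22; A:t2 B:t3
  4. max(4,7)=7c; end=29; A:t4 B:t3
  5. max(6,3)=6c; end=35; A:t4 B:t5
  6. 2=2c; end=37; A:t4 B:t5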